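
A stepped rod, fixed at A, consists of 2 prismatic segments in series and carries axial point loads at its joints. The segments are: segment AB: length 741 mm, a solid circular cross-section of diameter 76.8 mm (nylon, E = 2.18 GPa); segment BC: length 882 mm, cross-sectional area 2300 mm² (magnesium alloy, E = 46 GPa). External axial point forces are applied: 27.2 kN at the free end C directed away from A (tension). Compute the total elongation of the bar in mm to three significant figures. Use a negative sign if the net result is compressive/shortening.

Internal axial forces (sectioning from the free end, tension +): N_BC = 27.2 kN, N_AB = 27.2 kN.
A_AB = 4632 mm².
δ_AB = 27200·741/(4632·2180) = 1.996 mm
δ_BC = 27200·882/(2300·46000) = 0.2268 mm
δ = Σδ_i = 2.223 mm.

2.22 mm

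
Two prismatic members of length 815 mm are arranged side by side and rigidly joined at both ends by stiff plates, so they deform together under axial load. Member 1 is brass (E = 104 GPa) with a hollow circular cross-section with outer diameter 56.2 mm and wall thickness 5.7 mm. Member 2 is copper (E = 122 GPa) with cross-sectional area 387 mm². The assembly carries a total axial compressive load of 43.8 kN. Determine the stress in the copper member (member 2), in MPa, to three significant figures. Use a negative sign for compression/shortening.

-37.8 MPa

A_1 = 904.3 mm².
Equal strain + equilibrium ⇒ each member carries load in proportion to AE: A₁E₁ = 94050000 N, A₂E₂ = 47210000 N, ΣAE = 141300000 N.
σ₂ = P·E₂/ΣAE = -43800·122000/141300000 = -37.83 MPa.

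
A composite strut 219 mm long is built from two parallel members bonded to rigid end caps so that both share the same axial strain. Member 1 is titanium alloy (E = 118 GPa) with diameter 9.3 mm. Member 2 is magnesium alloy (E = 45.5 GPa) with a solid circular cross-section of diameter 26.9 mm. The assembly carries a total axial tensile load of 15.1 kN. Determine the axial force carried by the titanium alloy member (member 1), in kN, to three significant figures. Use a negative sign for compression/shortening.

3.57 kN

A_1 = 67.93 mm².
A_2 = 568.3 mm².
Equal strain + equilibrium ⇒ each member carries load in proportion to AE: A₁E₁ = 8016000 N, A₂E₂ = 25860000 N, ΣAE = 33870000 N.
F₁ = P·A₁E₁/ΣAE = 15100·8016000/33870000 = 3573 N.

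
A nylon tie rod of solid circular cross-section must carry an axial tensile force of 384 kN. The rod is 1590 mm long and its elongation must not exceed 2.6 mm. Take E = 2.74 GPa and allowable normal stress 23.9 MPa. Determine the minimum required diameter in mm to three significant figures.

330 mm

Required area A ≥ P/σ_allow = 384000/23.9 = 16070 mm².
For a solid circular section, d ≥ √(4A/π) = 143 mm.
Elongation limit: A ≥ PL/(Eδ_allow) = 384000·1590/(2740·2.6) = 85700 mm² ⇒ d ≥ 330.3 mm.
The elongation limit governs.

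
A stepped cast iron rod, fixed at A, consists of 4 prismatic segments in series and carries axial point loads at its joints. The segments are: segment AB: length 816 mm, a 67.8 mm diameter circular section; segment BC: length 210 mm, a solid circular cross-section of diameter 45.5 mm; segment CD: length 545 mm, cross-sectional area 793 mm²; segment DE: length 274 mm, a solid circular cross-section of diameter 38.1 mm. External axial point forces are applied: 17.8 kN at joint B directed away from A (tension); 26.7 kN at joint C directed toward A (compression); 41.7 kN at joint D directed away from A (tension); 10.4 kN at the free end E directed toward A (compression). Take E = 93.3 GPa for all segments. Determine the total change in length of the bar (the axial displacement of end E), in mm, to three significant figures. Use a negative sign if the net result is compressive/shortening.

0.264 mm

Internal axial forces (sectioning from the free end, tension +): N_DE = -10.4 kN, N_CD = 31.3 kN, N_BC = 4.6 kN, N_AB = 22.4 kN.
A_AB = 3610 mm².
A_BC = 1626 mm².
A_DE = 1140 mm².
δ_AB = 22400·816/(3610·93300) = 0.05426 mm
δ_BC = 4600·210/(1626·93300) = 0.006368 mm
δ_CD = 31300·545/(793·93300) = 0.2306 mm
δ_DE = -10400·274/(1140·93300) = -0.02679 mm
δ = Σδ_i = 0.2644 mm.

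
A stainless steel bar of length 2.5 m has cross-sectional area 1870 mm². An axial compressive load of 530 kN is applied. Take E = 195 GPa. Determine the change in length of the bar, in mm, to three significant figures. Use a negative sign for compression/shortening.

-3.63 mm

δ_mech = NL/(AE) = -530000·2500/(1870·195000) = -3.634 mm.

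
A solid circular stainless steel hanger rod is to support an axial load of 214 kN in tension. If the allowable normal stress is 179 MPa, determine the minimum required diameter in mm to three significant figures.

39.0 mm

Required area A ≥ P/σ_allow = 214000/179 = 1196 mm².
For a solid circular section, d ≥ √(4A/π) = 39.02 mm.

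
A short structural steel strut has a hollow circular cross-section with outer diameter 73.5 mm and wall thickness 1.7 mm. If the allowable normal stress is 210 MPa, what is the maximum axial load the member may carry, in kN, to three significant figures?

80.5 kN

A = 383.5 mm².
P_max = σ_allow · A = 210 · 383.5 = 80530 N = 80.53 kN.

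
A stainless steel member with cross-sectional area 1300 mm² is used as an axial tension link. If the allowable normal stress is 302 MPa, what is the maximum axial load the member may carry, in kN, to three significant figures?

P_max = σ_allow · A = 302 · 1300 = 392600 N = 392.6 kN.

393 kN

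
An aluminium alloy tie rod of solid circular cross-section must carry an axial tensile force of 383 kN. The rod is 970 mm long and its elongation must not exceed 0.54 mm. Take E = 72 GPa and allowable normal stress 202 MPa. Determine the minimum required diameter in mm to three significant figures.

Required area A ≥ P/σ_allow = 383000/202 = 1896 mm².
For a solid circular section, d ≥ √(4A/π) = 49.13 mm.
Elongation limit: A ≥ PL/(Eδ_allow) = 383000·970/(72000·0.54) = 9555 mm² ⇒ d ≥ 110.3 mm.
The elongation limit governs.

110 mm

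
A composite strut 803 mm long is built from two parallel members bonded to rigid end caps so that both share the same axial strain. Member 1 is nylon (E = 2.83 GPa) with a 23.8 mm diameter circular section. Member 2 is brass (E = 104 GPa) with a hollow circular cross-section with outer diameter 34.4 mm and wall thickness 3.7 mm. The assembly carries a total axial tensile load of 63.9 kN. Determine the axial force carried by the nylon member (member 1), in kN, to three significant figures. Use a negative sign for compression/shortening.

A_1 = 444.9 mm².
A_2 = 356.9 mm².
Equal strain + equilibrium ⇒ each member carries load in proportion to AE: A₁E₁ = 1259000 N, A₂E₂ = 37110000 N, ΣAE = 38370000 N.
F₁ = P·A₁E₁/ΣAE = 63900·1259000/38370000 = 2097 N.

2.10 kN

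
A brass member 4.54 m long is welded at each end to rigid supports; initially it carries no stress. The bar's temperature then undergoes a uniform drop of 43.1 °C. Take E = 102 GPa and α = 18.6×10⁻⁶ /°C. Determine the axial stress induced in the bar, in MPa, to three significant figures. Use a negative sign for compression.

81.8 MPa

Free thermal expansion αLΔT = 18.6e-6 · 4540 · -43.1 = -3.64 mm.
The walls impose strain ε = −(-3.64)/4540 = 8.0166e-04; σ = Eε = 102000 · 8.0166e-04 = 81.77 MPa.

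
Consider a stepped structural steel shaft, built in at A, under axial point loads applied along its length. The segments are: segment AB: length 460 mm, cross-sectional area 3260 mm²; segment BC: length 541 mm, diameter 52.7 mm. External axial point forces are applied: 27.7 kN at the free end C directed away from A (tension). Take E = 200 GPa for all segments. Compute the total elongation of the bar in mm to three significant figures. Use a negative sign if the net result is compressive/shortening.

0.0539 mm

Internal axial forces (sectioning from the free end, tension +): N_BC = 27.7 kN, N_AB = 27.7 kN.
A_BC = 2181 mm².
δ_AB = 27700·460/(3260·200000) = 0.01954 mm
δ_BC = 27700·541/(2181·200000) = 0.03435 mm
δ = Σδ_i = 0.05389 mm.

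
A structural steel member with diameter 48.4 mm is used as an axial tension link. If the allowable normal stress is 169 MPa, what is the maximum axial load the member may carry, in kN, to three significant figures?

311 kN

A = 1840 mm².
P_max = σ_allow · A = 169 · 1840 = 310900 N = 310.9 kN.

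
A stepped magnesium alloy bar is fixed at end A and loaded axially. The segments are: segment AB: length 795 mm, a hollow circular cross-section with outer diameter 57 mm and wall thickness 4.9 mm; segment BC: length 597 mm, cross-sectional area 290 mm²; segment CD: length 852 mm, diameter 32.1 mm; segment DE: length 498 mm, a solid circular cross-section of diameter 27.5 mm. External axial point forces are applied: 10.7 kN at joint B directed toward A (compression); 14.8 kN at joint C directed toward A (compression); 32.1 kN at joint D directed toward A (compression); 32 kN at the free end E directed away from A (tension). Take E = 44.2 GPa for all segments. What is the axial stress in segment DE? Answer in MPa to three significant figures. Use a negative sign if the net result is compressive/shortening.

53.9 MPa

Internal axial forces (sectioning from the free end, tension +): N_DE = 32 kN, N_CD = -0.1 kN, N_BC = -14.9 kN, N_AB = -25.6 kN.
A_DE = 594 mm².
σ_DE = N_DE/A_DE = 32000/594 = 53.88 MPa.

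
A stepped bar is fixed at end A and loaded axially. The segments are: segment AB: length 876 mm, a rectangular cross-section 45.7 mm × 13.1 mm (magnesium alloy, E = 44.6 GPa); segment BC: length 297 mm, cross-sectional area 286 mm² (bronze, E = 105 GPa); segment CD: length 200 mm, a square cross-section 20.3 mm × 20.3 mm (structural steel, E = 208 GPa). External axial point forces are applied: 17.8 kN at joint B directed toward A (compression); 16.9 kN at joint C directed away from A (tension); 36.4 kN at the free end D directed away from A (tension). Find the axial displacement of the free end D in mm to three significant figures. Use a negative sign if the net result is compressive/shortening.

Internal axial forces (sectioning from the free end, tension +): N_CD = 36.4 kN, N_BC = 53.3 kN, N_AB = 35.5 kN.
A_AB = 598.7 mm².
A_CD = 412.1 mm².
δ_AB = 35500·876/(598.7·44600) = 1.165 mm
δ_BC = 53300·297/(286·105000) = 0.5271 mm
δ_CD = 36400·200/(412.1·208000) = 0.08493 mm
δ = Σδ_i = 1.777 mm.

1.78 mm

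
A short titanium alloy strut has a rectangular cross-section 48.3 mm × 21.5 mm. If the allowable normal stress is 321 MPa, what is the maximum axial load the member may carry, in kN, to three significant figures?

333 kN

A = 1038 mm².
P_max = σ_allow · A = 321 · 1038 = 333300 N = 333.3 kN.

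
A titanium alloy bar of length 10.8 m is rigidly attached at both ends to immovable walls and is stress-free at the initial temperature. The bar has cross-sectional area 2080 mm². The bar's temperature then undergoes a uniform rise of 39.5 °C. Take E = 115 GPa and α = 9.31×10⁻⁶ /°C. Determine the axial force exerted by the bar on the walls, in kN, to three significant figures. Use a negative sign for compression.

-88.0 kN

Free thermal expansion αLΔT = 9.31e-6 · 10800 · 39.5 = 3.972 mm.
The walls impose strain ε = −(3.972)/10800 = -3.6775e-04; σ = Eε = 115000 · -3.6775e-04 = -42.29 MPa.
Wall reaction R = σ·A = -42.29·2080 = -87960 N = -87.96 kN.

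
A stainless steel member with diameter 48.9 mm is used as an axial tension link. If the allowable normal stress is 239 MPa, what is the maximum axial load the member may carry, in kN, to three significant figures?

A = 1878 mm².
P_max = σ_allow · A = 239 · 1878 = 448900 N = 448.9 kN.

449 kN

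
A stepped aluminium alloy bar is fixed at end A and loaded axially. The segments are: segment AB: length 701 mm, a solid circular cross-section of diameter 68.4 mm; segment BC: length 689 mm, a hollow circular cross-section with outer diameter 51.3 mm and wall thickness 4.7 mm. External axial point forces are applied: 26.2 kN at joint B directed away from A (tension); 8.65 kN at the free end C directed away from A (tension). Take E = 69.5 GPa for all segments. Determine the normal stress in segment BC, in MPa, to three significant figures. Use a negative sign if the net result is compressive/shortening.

Internal axial forces (sectioning from the free end, tension +): N_BC = 8.65 kN, N_AB = 34.85 kN.
A_BC = 688.1 mm².
σ_BC = N_BC/A_BC = 8650/688.1 = 12.57 MPa.

12.6 MPa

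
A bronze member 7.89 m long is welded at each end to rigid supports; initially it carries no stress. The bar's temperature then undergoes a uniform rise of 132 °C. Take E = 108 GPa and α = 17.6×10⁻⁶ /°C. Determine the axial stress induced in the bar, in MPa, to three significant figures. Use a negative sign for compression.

-251 MPa

Free thermal expansion αLΔT = 17.6e-6 · 7890 · 132 = 18.33 mm.
The walls impose strain ε = −(18.33)/7890 = -2.3232e-03; σ = Eε = 108000 · -2.3232e-03 = -250.9 MPa.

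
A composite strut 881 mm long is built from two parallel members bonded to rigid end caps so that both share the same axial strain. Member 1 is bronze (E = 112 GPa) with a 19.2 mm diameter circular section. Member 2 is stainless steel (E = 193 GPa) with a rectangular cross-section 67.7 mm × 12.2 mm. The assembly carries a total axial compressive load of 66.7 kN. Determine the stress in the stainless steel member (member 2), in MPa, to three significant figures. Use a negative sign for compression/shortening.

A_1 = 289.5 mm².
A_2 = 825.9 mm².
Equal strain + equilibrium ⇒ each member carries load in proportion to AE: A₁E₁ = 32430000 N, A₂E₂ = 159400000 N, ΣAE = 191800000 N.
σ₂ = P·E₂/ΣAE = -66700·193000/191800000 = -67.11 MPa.

-67.1 MPa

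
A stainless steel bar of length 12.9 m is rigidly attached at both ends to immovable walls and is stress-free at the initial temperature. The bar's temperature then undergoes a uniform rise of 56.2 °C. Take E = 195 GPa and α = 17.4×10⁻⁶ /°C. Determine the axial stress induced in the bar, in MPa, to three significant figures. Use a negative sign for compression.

Free thermal expansion αLΔT = 17.4e-6 · 12900 · 56.2 = 12.61 mm.
The walls impose strain ε = −(12.61)/12900 = -9.7788e-04; σ = Eε = 195000 · -9.7788e-04 = -190.7 MPa.

-191 MPa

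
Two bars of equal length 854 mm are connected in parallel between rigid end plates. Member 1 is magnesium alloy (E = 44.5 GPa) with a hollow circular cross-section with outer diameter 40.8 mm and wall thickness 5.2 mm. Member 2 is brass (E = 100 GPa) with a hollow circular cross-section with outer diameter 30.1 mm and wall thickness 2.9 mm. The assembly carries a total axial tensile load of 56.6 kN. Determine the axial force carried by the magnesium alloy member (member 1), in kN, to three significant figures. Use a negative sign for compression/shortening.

A_1 = 581.6 mm².
A_2 = 247.8 mm².
Equal strain + equilibrium ⇒ each member carries load in proportion to AE: A₁E₁ = 25880000 N, A₂E₂ = 24780000 N, ΣAE = 50660000 N.
F₁ = P·A₁E₁/ΣAE = 56600·25880000/50660000 = 28910 N.

28.9 kN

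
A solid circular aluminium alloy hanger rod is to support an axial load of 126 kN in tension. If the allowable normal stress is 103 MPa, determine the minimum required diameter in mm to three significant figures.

Required area A ≥ P/σ_allow = 126000/103 = 1223 mm².
For a solid circular section, d ≥ √(4A/π) = 39.47 mm.

39.5 mm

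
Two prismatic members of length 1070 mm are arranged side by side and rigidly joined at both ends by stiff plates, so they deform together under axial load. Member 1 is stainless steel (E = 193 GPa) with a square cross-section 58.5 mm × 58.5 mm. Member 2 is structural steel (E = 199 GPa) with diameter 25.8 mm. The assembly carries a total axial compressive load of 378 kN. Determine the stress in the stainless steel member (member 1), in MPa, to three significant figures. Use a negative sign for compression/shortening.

-95.4 MPa

A_1 = 3422 mm².
A_2 = 522.8 mm².
Equal strain + equilibrium ⇒ each member carries load in proportion to AE: A₁E₁ = 660500000 N, A₂E₂ = 104000000 N, ΣAE = 764500000 N.
σ₁ = P·E₁/ΣAE = -378000·193000/764500000 = -95.42 MPa.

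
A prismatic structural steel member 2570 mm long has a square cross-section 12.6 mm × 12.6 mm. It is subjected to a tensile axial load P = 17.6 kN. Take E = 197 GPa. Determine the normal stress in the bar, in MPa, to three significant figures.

A = 158.8 mm².
σ = N/A = 17600/158.8 = 110.9 MPa.

111 MPa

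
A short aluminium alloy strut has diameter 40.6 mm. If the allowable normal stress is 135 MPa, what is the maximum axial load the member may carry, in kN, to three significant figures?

A = 1295 mm².
P_max = σ_allow · A = 135 · 1295 = 174800 N = 174.8 kN.

175 kN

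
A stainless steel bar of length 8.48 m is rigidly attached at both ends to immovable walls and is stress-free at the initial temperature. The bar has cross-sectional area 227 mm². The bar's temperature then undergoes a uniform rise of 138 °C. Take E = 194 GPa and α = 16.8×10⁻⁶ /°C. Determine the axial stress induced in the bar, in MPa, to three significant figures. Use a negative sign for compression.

-450 MPa

Free thermal expansion αLΔT = 16.8e-6 · 8480 · 138 = 19.66 mm.
The walls impose strain ε = −(19.66)/8480 = -2.3184e-03; σ = Eε = 194000 · -2.3184e-03 = -449.8 MPa.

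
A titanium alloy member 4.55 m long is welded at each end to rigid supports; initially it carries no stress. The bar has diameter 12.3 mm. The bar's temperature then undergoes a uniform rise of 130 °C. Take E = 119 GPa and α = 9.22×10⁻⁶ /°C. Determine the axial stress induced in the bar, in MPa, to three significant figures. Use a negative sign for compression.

Free thermal expansion αLΔT = 9.22e-6 · 4550 · 130 = 5.454 mm.
The walls impose strain ε = −(5.454)/4550 = -1.1986e-03; σ = Eε = 119000 · -1.1986e-03 = -142.6 MPa.

-143 MPa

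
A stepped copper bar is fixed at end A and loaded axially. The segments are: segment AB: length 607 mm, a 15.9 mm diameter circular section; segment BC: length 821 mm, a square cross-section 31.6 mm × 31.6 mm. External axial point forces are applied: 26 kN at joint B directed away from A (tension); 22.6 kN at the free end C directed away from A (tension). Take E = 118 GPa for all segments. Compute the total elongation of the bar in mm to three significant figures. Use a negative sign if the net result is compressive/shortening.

1.42 mm

Internal axial forces (sectioning from the free end, tension +): N_BC = 22.6 kN, N_AB = 48.6 kN.
A_AB = 198.6 mm².
A_BC = 998.6 mm².
δ_AB = 48600·607/(198.6·118000) = 1.259 mm
δ_BC = 22600·821/(998.6·118000) = 0.1575 mm
δ = Σδ_i = 1.417 mm.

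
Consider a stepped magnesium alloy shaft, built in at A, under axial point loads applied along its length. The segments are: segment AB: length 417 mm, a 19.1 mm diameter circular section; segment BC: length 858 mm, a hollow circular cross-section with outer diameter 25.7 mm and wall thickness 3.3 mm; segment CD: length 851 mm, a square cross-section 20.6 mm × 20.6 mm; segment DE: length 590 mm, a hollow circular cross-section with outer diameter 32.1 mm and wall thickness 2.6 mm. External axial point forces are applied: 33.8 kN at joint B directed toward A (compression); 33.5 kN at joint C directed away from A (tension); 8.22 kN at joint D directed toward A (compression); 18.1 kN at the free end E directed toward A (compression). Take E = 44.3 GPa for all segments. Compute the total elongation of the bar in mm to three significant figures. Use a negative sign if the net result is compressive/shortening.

Internal axial forces (sectioning from the free end, tension +): N_DE = -18.1 kN, N_CD = -26.32 kN, N_BC = 7.18 kN, N_AB = -26.62 kN.
A_AB = 286.5 mm².
A_BC = 232.2 mm².
A_CD = 424.4 mm².
A_DE = 241 mm².
δ_AB = -26620·417/(286.5·44300) = -0.8745 mm
δ_BC = 7180·858/(232.2·44300) = 0.5988 mm
δ_CD = -26320·851/(424.4·44300) = -1.191 mm
δ_DE = -18100·590/(241·44300) = -1 mm
δ = Σδ_i = -2.468 mm.

-2.47 mm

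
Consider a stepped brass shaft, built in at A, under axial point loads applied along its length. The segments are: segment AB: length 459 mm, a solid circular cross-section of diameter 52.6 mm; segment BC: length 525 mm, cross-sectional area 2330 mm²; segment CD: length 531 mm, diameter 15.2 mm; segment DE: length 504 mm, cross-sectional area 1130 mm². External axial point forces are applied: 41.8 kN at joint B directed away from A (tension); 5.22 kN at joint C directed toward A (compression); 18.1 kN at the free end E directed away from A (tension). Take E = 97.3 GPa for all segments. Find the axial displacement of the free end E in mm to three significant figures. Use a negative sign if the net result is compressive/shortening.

Internal axial forces (sectioning from the free end, tension +): N_DE = 18.1 kN, N_CD = 18.1 kN, N_BC = 12.88 kN, N_AB = 54.68 kN.
A_AB = 2173 mm².
A_CD = 181.5 mm².
δ_AB = 54680·459/(2173·97300) = 0.1187 mm
δ_BC = 12880·525/(2330·97300) = 0.02983 mm
δ_CD = 18100·531/(181.5·97300) = 0.5444 mm
δ_DE = 18100·504/(1130·97300) = 0.08297 mm
δ = Σδ_i = 0.7759 mm.

0.776 mm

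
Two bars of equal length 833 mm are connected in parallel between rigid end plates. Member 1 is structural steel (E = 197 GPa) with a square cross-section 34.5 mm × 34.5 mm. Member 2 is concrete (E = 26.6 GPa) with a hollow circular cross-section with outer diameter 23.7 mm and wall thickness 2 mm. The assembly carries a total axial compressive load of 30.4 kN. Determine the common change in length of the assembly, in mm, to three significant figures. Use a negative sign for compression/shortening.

-0.106 mm

A_1 = 1190 mm².
A_2 = 136.3 mm².
Equal strain + equilibrium ⇒ each member carries load in proportion to AE: A₁E₁ = 234500000 N, A₂E₂ = 3627000 N, ΣAE = 238100000 N.
δ = PL/ΣAE = -30400·833/238100000 = -0.1064 mm.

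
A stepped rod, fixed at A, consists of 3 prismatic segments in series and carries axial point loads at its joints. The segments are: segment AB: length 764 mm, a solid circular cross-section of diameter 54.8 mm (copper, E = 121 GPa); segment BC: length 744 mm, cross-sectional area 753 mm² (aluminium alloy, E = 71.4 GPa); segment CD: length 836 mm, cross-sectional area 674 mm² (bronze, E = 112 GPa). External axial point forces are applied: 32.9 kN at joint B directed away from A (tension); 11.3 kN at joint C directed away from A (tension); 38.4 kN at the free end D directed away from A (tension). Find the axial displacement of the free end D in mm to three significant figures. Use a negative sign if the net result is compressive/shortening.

Internal axial forces (sectioning from the free end, tension +): N_CD = 38.4 kN, N_BC = 49.7 kN, N_AB = 82.6 kN.
A_AB = 2359 mm².
δ_AB = 82600·764/(2359·121000) = 0.2211 mm
δ_BC = 49700·744/(753·71400) = 0.6878 mm
δ_CD = 38400·836/(674·112000) = 0.4253 mm
δ = Σδ_i = 1.334 mm.

1.33 mm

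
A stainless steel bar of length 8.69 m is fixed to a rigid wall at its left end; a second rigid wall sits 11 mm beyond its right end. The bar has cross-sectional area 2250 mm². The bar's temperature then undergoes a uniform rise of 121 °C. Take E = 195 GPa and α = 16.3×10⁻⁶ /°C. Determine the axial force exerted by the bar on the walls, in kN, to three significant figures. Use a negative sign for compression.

Free thermal expansion αLΔT = 16.3e-6 · 8690 · 121 = 17.14 mm.
The walls engage after the gap closes; constrained expansion = 17.14 − 11 = 6.139 mm.
The walls impose strain ε = −(6.139)/8690 = -7.0648e-04; σ = Eε = 195000 · -7.0648e-04 = -137.8 MPa.
Wall reaction R = σ·A = -137.8·2250 = -310000 N = -310 kN.

-310 kN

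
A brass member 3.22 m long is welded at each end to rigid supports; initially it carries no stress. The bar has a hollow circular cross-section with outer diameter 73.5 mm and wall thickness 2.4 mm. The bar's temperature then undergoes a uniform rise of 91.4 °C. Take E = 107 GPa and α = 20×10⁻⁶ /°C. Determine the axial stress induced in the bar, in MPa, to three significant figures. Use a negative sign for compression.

-196 MPa

Free thermal expansion αLΔT = 20e-6 · 3220 · 91.4 = 5.886 mm.
The walls impose strain ε = −(5.886)/3220 = -1.8280e-03; σ = Eε = 107000 · -1.8280e-03 = -195.6 MPa.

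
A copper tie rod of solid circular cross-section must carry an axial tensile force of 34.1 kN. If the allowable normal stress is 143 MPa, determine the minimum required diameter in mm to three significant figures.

17.4 mm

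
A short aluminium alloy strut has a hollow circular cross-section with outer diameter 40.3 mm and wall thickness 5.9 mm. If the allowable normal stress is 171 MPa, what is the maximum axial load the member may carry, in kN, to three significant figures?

109 kN

A = 637.6 mm².
P_max = σ_allow · A = 171 · 637.6 = 109000 N = 109 kN.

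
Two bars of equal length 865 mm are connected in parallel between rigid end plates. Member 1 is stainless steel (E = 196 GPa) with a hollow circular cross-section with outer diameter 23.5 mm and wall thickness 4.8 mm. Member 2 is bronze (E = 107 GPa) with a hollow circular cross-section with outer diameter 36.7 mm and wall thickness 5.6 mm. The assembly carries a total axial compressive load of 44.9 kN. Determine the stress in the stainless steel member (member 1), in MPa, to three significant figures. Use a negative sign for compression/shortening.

A_1 = 282 mm².
A_2 = 547.1 mm².
Equal strain + equilibrium ⇒ each member carries load in proportion to AE: A₁E₁ = 55270000 N, A₂E₂ = 58540000 N, ΣAE = 113800000 N.
σ₁ = P·E₁/ΣAE = -44900·196000/113800000 = -77.32 MPa.

-77.3 MPa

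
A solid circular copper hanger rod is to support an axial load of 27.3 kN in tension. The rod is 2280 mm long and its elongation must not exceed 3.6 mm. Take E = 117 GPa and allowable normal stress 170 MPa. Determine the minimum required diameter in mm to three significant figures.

14.3 mm

Required area A ≥ P/σ_allow = 27300/170 = 160.6 mm².
For a solid circular section, d ≥ √(4A/π) = 14.3 mm.
Elongation limit: A ≥ PL/(Eδ_allow) = 27300·2280/(117000·3.6) = 147.8 mm² ⇒ d ≥ 13.72 mm.
The stress limit governs.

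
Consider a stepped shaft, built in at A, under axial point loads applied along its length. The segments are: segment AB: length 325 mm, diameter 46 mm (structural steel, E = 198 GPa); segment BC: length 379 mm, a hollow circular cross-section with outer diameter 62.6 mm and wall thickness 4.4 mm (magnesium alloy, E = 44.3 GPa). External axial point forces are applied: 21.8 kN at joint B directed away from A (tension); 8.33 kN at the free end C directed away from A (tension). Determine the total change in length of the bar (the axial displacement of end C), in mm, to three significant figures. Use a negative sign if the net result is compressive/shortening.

Internal axial forces (sectioning from the free end, tension +): N_BC = 8.33 kN, N_AB = 30.13 kN.
A_AB = 1662 mm².
A_BC = 804.5 mm².
δ_AB = 30130·325/(1662·198000) = 0.02976 mm
δ_BC = 8330·379/(804.5·44300) = 0.08858 mm
δ = Σδ_i = 0.1183 mm.

0.118 mm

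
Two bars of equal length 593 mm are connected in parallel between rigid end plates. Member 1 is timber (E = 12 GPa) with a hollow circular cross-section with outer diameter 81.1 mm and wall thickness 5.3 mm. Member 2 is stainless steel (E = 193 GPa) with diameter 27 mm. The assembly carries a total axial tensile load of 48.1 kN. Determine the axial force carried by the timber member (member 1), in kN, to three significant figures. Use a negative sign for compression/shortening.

A_1 = 1262 mm².
A_2 = 572.6 mm².
Equal strain + equilibrium ⇒ each member carries load in proportion to AE: A₁E₁ = 15150000 N, A₂E₂ = 110500000 N, ΣAE = 125600000 N.
F₁ = P·A₁E₁/ΣAE = 48100·15150000/125600000 = 5798 N.

5.80 kN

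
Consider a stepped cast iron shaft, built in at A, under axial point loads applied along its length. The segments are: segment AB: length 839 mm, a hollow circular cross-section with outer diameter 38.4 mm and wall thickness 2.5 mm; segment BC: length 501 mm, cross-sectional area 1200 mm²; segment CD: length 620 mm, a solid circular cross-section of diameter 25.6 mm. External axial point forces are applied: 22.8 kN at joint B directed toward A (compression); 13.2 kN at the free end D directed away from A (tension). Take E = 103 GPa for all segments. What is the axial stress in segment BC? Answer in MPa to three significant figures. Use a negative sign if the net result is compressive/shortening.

11.0 MPa

Internal axial forces (sectioning from the free end, tension +): N_CD = 13.2 kN, N_BC = 13.2 kN, N_AB = -9.6 kN.
σ_BC = N_BC/A_BC = 13200/1200 = 11 MPa.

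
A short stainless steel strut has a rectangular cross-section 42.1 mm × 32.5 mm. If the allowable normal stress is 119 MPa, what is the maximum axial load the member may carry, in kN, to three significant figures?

163 kN

A = 1368 mm².
P_max = σ_allow · A = 119 · 1368 = 162800 N = 162.8 kN.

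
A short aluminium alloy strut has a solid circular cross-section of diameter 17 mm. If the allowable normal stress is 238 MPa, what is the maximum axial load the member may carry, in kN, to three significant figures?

54.0 kN

A = 227 mm².
P_max = σ_allow · A = 238 · 227 = 54020 N = 54.02 kN.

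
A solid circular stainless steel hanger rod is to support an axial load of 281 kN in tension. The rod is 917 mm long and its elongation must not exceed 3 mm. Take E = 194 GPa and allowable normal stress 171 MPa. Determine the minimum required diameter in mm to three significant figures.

Required area A ≥ P/σ_allow = 281000/171 = 1643 mm².
For a solid circular section, d ≥ √(4A/π) = 45.74 mm.
Elongation limit: A ≥ PL/(Eδ_allow) = 281000·917/(194000·3) = 442.7 mm² ⇒ d ≥ 23.74 mm.
The stress limit governs.

45.7 mm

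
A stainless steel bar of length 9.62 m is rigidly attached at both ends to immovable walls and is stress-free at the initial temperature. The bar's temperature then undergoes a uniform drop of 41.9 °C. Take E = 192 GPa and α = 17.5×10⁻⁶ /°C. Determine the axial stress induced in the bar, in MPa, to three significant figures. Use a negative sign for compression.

Free thermal expansion αLΔT = 17.5e-6 · 9620 · -41.9 = -7.054 mm.
The walls impose strain ε = −(-7.054)/9620 = 7.3325e-04; σ = Eε = 192000 · 7.3325e-04 = 140.8 MPa.

141 MPa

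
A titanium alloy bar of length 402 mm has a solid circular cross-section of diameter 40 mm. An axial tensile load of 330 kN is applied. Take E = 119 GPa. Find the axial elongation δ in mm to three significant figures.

A = 1257 mm².
δ_mech = NL/(AE) = 330000·402/(1257·119000) = 0.8871 mm.

0.887 mm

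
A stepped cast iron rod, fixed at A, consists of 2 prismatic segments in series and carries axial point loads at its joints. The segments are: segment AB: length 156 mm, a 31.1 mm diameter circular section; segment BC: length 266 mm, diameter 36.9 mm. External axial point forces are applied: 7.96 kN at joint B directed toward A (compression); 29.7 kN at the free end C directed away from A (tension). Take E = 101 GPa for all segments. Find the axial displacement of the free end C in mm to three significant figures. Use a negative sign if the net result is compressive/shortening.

Internal axial forces (sectioning from the free end, tension +): N_BC = 29.7 kN, N_AB = 21.74 kN.
A_AB = 759.6 mm².
A_BC = 1069 mm².
δ_AB = 21740·156/(759.6·101000) = 0.0442 mm
δ_BC = 29700·266/(1069·101000) = 0.07314 mm
δ = Σδ_i = 0.1173 mm.

0.117 mm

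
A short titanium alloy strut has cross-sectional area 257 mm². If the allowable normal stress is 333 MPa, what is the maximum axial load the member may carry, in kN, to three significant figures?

P_max = σ_allow · A = 333 · 257 = 85580 N = 85.58 kN.

85.6 kN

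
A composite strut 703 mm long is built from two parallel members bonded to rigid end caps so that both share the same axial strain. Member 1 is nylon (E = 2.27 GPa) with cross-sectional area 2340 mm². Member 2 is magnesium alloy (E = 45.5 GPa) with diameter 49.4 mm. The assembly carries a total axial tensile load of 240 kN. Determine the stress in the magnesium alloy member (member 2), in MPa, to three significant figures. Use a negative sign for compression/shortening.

118 MPa

A_2 = 1917 mm².
Equal strain + equilibrium ⇒ each member carries load in proportion to AE: A₁E₁ = 5312000 N, A₂E₂ = 87210000 N, ΣAE = 92520000 N.
σ₂ = P·E₂/ΣAE = 240000·45500/92520000 = 118 MPa.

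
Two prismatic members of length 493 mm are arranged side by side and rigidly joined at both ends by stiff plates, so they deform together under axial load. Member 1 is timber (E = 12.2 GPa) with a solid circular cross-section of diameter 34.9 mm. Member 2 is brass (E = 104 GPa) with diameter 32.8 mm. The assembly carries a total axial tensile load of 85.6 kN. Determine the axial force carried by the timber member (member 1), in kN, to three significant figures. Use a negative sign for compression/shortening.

10.0 kN

A_1 = 956.6 mm².
A_2 = 845 mm².
Equal strain + equilibrium ⇒ each member carries load in proportion to AE: A₁E₁ = 11670000 N, A₂E₂ = 87880000 N, ΣAE = 99550000 N.
F₁ = P·A₁E₁/ΣAE = 85600·11670000/99550000 = 10040 N.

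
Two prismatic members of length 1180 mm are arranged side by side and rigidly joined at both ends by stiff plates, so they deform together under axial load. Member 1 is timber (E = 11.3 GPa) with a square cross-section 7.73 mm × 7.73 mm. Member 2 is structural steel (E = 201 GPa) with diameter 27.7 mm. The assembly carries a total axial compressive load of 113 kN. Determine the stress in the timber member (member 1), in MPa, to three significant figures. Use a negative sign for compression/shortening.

A_1 = 59.75 mm².
A_2 = 602.6 mm².
Equal strain + equilibrium ⇒ each member carries load in proportion to AE: A₁E₁ = 675200 N, A₂E₂ = 121100000 N, ΣAE = 121800000 N.
σ₁ = P·E₁/ΣAE = -113000·11300/121800000 = -10.48 MPa.

-10.5 MPa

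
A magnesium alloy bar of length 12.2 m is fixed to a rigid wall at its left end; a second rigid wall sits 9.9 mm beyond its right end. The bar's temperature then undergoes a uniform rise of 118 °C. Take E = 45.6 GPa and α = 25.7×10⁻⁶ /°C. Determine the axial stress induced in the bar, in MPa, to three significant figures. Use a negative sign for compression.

-101 MPa

Free thermal expansion αLΔT = 25.7e-6 · 12200 · 118 = 37 mm.
The walls engage after the gap closes; constrained expansion = 37 − 9.9 = 27.1 mm.
The walls impose strain ε = −(27.1)/12200 = -2.2211e-03; σ = Eε = 45600 · -2.2211e-03 = -101.3 MPa.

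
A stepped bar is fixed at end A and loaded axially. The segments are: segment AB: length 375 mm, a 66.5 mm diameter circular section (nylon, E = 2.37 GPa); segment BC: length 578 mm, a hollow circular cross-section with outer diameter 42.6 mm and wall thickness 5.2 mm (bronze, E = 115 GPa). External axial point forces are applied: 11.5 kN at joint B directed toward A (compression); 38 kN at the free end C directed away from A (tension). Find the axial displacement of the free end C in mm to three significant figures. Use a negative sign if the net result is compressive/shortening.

Internal axial forces (sectioning from the free end, tension +): N_BC = 38 kN, N_AB = 26.5 kN.
A_AB = 3473 mm².
A_BC = 611 mm².
δ_AB = 26500·375/(3473·2370) = 1.207 mm
δ_BC = 38000·578/(611·115000) = 0.3126 mm
δ = Σδ_i = 1.52 mm.

1.52 mm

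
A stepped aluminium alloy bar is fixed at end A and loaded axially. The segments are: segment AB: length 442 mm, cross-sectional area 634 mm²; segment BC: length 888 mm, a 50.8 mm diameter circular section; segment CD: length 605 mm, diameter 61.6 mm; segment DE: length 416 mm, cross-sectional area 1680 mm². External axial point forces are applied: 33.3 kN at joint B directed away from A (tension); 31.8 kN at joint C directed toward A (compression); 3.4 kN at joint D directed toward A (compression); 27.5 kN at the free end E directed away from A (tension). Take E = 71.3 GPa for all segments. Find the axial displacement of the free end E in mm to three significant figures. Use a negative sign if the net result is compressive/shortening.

0.367 mm

Internal axial forces (sectioning from the free end, tension +): N_DE = 27.5 kN, N_CD = 24.1 kN, N_BC = -7.7 kN, N_AB = 25.6 kN.
A_BC = 2027 mm².
A_CD = 2980 mm².
δ_AB = 25600·442/(634·71300) = 0.2503 mm
δ_BC = -7700·888/(2027·71300) = -0.04731 mm
δ_CD = 24100·605/(2980·71300) = 0.06862 mm
δ_DE = 27500·416/(1680·71300) = 0.09551 mm
δ = Σδ_i = 0.3671 mm.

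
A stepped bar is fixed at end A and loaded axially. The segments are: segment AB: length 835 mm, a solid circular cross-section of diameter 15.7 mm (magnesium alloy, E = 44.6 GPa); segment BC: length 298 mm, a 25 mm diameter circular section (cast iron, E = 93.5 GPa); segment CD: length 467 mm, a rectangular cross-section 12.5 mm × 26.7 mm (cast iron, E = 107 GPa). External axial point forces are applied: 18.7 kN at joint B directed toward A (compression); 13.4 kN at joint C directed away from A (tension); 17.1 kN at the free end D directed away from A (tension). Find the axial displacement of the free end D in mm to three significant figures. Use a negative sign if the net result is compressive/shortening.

1.56 mm

Internal axial forces (sectioning from the free end, tension +): N_CD = 17.1 kN, N_BC = 30.5 kN, N_AB = 11.8 kN.
A_AB = 193.6 mm².
A_BC = 490.9 mm².
A_CD = 333.8 mm².
δ_AB = 11800·835/(193.6·44600) = 1.141 mm
δ_BC = 30500·298/(490.9·93500) = 0.198 mm
δ_CD = 17100·467/(333.8·107000) = 0.2236 mm
δ = Σδ_i = 1.563 mm.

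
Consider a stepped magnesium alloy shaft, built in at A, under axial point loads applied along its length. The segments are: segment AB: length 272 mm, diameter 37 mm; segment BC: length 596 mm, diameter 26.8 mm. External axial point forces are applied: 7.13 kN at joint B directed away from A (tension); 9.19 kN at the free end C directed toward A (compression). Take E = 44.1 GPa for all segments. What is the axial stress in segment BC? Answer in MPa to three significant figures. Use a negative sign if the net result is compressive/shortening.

-16.3 MPa

Internal axial forces (sectioning from the free end, tension +): N_BC = -9.19 kN, N_AB = -2.06 kN.
A_BC = 564.1 mm².
σ_BC = N_BC/A_BC = -9190/564.1 = -16.29 MPa.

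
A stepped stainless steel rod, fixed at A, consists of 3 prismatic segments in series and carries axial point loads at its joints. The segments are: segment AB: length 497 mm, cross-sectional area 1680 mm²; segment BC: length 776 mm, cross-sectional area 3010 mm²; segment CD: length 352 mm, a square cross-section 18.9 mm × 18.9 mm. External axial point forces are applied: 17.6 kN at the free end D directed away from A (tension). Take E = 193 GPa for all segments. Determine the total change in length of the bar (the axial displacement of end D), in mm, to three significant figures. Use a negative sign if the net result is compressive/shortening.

Internal axial forces (sectioning from the free end, tension +): N_CD = 17.6 kN, N_BC = 17.6 kN, N_AB = 17.6 kN.
A_CD = 357.2 mm².
δ_AB = 17600·497/(1680·193000) = 0.02698 mm
δ_BC = 17600·776/(3010·193000) = 0.02351 mm
δ_CD = 17600·352/(357.2·193000) = 0.08986 mm
δ = Σδ_i = 0.1403 mm.

0.140 mm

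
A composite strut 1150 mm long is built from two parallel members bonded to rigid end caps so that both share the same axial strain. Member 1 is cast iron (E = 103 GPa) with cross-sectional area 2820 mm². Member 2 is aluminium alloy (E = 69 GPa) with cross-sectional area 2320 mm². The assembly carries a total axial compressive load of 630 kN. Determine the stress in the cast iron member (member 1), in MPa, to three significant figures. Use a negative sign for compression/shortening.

-144 MPa

Equal strain + equilibrium ⇒ each member carries load in proportion to AE: A₁E₁ = 290500000 N, A₂E₂ = 160100000 N, ΣAE = 450500000 N.
σ₁ = P·E₁/ΣAE = -630000·103000/450500000 = -144 MPa.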